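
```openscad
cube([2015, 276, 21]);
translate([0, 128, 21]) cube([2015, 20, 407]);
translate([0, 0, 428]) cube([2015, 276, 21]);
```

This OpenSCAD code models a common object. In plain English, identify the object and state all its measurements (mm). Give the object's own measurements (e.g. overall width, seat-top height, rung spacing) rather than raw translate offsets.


An I-beam lying along x, 2015 mm long. Overall section height 449 mm. Two flanges 276 mm wide (y) and 21 mm thick, one on the floor and one at the top; a web 20 mm thick runs between them, centred on the flange width.


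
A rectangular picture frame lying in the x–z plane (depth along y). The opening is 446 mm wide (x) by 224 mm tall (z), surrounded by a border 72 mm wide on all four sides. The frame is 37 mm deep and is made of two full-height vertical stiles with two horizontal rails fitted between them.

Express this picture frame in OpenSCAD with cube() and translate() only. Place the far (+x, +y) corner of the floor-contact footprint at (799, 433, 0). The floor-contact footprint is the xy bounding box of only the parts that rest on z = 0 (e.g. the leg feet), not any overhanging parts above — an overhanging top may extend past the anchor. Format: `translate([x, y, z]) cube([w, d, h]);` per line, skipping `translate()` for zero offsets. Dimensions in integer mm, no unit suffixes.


translate([209, 396, 0]) cube([72, 37, 368]);
translate([727, 396, 0]) cube([72, 37, 368]);
translate([281, 396, 0]) cube([446, 37, 72]);
translate([281, 396, 296]) cube([446, 37, 72]);


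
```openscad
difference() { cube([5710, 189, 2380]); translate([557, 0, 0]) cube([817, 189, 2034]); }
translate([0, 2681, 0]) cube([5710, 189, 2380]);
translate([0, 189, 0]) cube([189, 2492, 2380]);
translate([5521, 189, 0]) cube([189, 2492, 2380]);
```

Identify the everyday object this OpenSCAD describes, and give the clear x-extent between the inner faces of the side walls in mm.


A single room. The interior width is 5332 mm.

Four walls enclosing a rectangle with a door in the front wall — a room. Outside width 5710 minus two 189 mm walls gives 5332 mm.


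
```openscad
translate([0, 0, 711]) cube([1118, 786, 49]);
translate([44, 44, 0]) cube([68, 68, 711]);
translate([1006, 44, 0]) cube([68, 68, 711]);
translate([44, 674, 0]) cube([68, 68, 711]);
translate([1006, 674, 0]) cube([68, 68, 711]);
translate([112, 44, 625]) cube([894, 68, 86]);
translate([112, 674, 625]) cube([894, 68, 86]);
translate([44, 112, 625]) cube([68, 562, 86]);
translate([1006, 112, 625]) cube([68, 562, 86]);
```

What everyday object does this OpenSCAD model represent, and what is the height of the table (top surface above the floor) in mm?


A table. The table height is 760 mm.

A 1118×786×49 slab sits at z = 711 on four 68 mm square posts — a table. The top surface is at 711 + 49 = 760 mm.


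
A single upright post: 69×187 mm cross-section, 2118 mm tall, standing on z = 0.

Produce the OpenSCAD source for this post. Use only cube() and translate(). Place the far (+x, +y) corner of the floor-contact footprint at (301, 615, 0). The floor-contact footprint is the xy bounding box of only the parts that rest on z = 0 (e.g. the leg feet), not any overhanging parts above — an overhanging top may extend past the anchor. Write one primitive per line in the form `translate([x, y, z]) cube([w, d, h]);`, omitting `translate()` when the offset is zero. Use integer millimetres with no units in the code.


translate([232, 428, 0]) cube([69, 187, 2118]);


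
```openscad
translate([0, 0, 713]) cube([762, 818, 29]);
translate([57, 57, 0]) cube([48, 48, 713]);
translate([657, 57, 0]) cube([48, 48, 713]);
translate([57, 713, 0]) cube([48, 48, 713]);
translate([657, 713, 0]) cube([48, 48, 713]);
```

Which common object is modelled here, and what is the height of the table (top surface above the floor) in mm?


A table. The table height is 742 mm.

A 762×818×29 slab sits at z = 713 on four 48 mm square posts — a table. The top surface is at 713 + 29 = 742 mm.


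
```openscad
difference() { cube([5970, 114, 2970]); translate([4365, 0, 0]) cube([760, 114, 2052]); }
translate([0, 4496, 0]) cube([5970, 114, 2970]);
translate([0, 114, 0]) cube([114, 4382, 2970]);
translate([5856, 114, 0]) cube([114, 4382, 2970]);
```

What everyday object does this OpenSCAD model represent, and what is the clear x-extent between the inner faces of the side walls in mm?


A single room. The interior width is 5742 mm.

Four walls enclosing a rectangle with a door in the front wall — a room. Outside width 5970 minus two 114 mm walls gives 5742 mm.


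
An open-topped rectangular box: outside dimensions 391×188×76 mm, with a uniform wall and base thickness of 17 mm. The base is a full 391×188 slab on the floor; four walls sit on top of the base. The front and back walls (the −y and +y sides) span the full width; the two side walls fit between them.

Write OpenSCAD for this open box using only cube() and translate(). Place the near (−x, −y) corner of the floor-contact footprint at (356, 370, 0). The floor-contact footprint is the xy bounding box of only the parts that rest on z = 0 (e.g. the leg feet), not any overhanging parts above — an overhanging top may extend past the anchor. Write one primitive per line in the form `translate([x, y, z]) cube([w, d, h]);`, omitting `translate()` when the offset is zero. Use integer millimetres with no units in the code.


translate([356, 370, 0]) cube([391, 188, 17]);
translate([356, 370, 17]) cube([391, 17, 59]);
translate([356, 541, 17]) cube([391, 17, 59]);
translate([356, 387, 17]) cube([17, 154, 59]);
translate([730, 387, 17]) cube([17, 154, 59]);


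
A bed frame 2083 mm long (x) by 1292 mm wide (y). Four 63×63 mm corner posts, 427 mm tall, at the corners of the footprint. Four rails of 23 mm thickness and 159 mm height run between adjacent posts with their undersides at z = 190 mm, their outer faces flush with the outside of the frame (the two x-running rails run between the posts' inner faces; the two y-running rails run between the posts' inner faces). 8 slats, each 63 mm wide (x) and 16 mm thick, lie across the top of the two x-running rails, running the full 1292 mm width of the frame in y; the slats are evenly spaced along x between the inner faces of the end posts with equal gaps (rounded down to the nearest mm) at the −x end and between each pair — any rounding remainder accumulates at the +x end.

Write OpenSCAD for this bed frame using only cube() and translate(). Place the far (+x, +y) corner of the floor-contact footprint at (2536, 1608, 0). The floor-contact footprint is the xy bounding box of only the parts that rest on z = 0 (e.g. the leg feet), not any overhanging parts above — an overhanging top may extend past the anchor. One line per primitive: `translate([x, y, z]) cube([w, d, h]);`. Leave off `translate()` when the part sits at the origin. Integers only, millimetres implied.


translate([453, 316, 0]) cube([63, 63, 427]);
translate([453, 1545, 0]) cube([63, 63, 427]);
translate([2473, 316, 0]) cube([63, 63, 427]);
translate([2473, 1545, 0]) cube([63, 63, 427]);
translate([516, 316, 190]) cube([1957, 23, 159]);
translate([516, 1585, 190]) cube([1957, 23, 159]);
translate([453, 379, 190]) cube([23, 1166, 159]);
translate([2513, 379, 190]) cube([23, 1166, 159]);
translate([677, 316, 349]) cube([63, 1292, 16]);
translate([901, 316, 349]) cube([63, 1292, 16]);
translate([1125, 316, 349]) cube([63, 1292, 16]);
translate([1349, 316, 349]) cube([63, 1292, 16]);
translate([1573, 316, 349]) cube([63, 1292, 16]);
translate([1797, 316, 349]) cube([63, 1292, 16]);
translate([2021, 316, 349]) cube([63, 1292, 16]);
translate([2245, 316, 349]) cube([63, 1292, 16]);


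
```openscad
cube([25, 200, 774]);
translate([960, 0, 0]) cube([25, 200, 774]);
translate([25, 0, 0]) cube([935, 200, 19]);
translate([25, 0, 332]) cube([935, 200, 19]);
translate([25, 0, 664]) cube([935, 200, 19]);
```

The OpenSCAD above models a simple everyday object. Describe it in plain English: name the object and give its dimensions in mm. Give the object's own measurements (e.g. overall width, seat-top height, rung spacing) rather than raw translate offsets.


An open bookshelf. Two side panels, each 25 mm thick, 200 mm deep and 774 mm tall, stand 985 mm apart (outside-to-outside). Between them sit 3 shelves, each 19 mm thick and 200 mm deep, spanning the full gap between the sides. The bottom shelf rests on the floor (its underside at z = 0) and the clear gap between one shelf's top and the next shelf's underside is 313 mm.


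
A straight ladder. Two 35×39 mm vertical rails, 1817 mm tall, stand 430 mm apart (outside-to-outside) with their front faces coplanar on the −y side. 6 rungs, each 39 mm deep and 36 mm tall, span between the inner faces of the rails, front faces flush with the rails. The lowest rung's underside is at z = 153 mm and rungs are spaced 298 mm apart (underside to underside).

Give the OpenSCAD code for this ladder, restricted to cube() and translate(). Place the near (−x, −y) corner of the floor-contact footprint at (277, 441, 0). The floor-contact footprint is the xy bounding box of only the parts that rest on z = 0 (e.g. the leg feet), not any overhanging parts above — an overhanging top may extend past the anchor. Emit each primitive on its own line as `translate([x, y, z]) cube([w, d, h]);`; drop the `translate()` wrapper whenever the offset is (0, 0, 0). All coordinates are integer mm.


translate([277, 441, 0]) cube([35, 39, 1817]);
translate([672, 441, 0]) cube([35, 39, 1817]);
translate([312, 441, 153]) cube([360, 39, 36]);
translate([312, 441, 451]) cube([360, 39, 36]);
translate([312, 441, 749]) cube([360, 39, 36]);
translate([312, 441, 1047]) cube([360, 39, 36]);
translate([312, 441, 1345]) cube([360, 39, 36]);
translate([312, 441, 1643]) cube([360, 39, 36]);


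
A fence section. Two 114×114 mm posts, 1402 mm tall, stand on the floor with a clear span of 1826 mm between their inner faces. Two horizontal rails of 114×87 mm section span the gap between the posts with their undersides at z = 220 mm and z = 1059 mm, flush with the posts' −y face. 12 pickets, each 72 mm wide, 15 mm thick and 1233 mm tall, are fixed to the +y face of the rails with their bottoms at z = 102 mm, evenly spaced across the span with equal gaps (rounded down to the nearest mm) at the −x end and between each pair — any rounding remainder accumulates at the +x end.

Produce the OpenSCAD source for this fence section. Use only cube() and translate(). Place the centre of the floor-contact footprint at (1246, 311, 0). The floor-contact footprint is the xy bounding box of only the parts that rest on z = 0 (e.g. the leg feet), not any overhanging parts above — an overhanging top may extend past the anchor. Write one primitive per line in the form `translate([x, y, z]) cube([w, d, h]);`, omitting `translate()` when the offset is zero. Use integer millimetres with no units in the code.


translate([219, 254, 0]) cube([114, 114, 1402]);
translate([2159, 254, 0]) cube([114, 114, 1402]);
translate([333, 254, 220]) cube([1826, 114, 87]);
translate([333, 254, 1059]) cube([1826, 114, 87]);
translate([407, 368, 102]) cube([72, 15, 1233]);
translate([553, 368, 102]) cube([72, 15, 1233]);
translate([699, 368, 102]) cube([72, 15, 1233]);
translate([845, 368, 102]) cube([72, 15, 1233]);
translate([991, 368, 102]) cube([72, 15, 1233]);
translate([1137, 368, 102]) cube([72, 15, 1233]);
translate([1283, 368, 102]) cube([72, 15, 1233]);
translate([1429, 368, 102]) cube([72, 15, 1233]);
translate([1575, 368, 102]) cube([72, 15, 1233]);
translate([1721, 368, 102]) cube([72, 15, 1233]);
translate([1867, 368, 102]) cube([72, 15, 1233]);
translate([2013, 368, 102]) cube([72, 15, 1233]);


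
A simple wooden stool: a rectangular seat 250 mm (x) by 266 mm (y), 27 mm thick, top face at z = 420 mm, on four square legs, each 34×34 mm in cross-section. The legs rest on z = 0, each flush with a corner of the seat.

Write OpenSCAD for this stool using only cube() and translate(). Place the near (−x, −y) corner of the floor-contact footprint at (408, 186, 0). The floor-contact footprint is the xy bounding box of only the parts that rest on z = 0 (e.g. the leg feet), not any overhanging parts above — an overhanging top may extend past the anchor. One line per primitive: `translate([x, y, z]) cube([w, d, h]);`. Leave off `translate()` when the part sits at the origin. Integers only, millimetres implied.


translate([408, 186, 393]) cube([250, 266, 27]);
translate([408, 186, 0]) cube([34, 34, 393]);
translate([624, 186, 0]) cube([34, 34, 393]);
translate([408, 418, 0]) cube([34, 34, 393]);
translate([624, 418, 0]) cube([34, 34, 393]);


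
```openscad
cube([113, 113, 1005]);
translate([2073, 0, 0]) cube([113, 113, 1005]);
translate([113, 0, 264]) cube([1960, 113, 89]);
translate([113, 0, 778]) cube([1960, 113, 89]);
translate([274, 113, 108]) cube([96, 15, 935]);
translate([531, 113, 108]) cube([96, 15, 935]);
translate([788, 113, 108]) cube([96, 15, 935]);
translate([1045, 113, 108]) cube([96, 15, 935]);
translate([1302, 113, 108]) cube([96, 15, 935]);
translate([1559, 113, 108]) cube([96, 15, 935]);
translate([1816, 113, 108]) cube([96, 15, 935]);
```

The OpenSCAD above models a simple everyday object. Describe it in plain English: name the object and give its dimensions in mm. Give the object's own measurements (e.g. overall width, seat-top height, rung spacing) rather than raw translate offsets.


A fence section. Two 113×113 mm posts, 1005 mm tall, stand on the floor with a clear span of 1960 mm between their inner faces. Two horizontal rails of 113×89 mm section span the gap between the posts with their undersides at z = 264 mm and z = 778 mm, flush with the posts' −y face. 7 pickets, each 96 mm wide, 15 mm thick and 935 mm tall, are fixed to the +y face of the rails with their bottoms at z = 108 mm, spaced across the span with a 161 mm gap after the −x post and between neighbouring pickets and before the +x post.


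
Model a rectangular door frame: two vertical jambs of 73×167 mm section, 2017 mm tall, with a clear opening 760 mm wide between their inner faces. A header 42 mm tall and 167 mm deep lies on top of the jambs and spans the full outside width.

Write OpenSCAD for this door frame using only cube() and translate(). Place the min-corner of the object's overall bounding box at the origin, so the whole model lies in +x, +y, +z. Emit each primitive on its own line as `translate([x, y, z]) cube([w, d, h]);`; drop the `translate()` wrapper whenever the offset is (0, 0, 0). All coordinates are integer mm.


cube([73, 167, 2017]);
translate([833, 0, 0]) cube([73, 167, 2017]);
translate([0, 0, 2017]) cube([906, 167, 42]);


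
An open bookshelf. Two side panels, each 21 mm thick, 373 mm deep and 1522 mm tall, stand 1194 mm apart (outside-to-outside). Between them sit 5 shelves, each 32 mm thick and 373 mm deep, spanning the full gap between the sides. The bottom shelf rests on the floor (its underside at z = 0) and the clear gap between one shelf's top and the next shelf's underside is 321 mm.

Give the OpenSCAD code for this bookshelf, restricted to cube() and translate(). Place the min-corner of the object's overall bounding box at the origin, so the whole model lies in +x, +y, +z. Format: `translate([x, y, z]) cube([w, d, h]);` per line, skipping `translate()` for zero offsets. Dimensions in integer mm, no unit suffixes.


cube([21, 373, 1522]);
translate([1173, 0, 0]) cube([21, 373, 1522]);
translate([21, 0, 0]) cube([1152, 373, 32]);
translate([21, 0, 353]) cube([1152, 373, 32]);
translate([21, 0, 706]) cube([1152, 373, 32]);
translate([21, 0, 1059]) cube([1152, 373, 32]);
translate([21, 0, 1412]) cube([1152, 373, 32]);


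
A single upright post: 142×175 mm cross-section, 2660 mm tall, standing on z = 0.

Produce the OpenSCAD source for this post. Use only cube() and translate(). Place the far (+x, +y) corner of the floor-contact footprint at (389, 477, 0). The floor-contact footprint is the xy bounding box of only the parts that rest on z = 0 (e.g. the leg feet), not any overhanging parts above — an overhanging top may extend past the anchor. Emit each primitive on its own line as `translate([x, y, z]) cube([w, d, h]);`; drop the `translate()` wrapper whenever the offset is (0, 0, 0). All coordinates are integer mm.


translate([247, 302, 0]) cube([142, 175, 2660]);


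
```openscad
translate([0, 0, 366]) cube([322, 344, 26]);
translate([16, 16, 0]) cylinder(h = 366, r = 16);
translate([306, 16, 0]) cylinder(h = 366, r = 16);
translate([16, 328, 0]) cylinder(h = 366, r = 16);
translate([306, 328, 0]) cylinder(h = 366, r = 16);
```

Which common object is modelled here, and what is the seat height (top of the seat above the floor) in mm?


A stool. The seat height is 392 mm.

A 322×344×26 slab at z = 366 on four corner cylinders — a stool. The seat top is 366 + 26 = 392 mm.


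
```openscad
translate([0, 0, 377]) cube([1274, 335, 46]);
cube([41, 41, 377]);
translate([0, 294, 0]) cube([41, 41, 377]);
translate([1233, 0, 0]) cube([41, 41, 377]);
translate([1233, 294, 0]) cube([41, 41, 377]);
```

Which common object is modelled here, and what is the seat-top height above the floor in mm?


A bench. The seat-top height is 423 mm.

A long slab on four corner posts — a bench. The slab sits at z = 377 with thickness 46, so the top is 377 + 46 = 423 mm.


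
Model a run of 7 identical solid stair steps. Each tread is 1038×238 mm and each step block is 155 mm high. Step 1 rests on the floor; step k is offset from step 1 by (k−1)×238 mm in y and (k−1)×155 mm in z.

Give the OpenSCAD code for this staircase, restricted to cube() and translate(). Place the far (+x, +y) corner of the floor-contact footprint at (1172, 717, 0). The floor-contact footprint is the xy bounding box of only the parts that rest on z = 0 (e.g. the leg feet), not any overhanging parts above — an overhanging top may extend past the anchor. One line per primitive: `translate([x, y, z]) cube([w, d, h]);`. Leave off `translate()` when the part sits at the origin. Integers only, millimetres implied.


translate([134, 479, 0]) cube([1038, 238, 155]);
translate([134, 717, 155]) cube([1038, 238, 155]);
translate([134, 955, 310]) cube([1038, 238, 155]);
translate([134, 1193, 465]) cube([1038, 238, 155]);
translate([134, 1431, 620]) cube([1038, 238, 155]);
translate([134, 1669, 775]) cube([1038, 238, 155]);
translate([134, 1907, 930]) cube([1038, 238, 155]);


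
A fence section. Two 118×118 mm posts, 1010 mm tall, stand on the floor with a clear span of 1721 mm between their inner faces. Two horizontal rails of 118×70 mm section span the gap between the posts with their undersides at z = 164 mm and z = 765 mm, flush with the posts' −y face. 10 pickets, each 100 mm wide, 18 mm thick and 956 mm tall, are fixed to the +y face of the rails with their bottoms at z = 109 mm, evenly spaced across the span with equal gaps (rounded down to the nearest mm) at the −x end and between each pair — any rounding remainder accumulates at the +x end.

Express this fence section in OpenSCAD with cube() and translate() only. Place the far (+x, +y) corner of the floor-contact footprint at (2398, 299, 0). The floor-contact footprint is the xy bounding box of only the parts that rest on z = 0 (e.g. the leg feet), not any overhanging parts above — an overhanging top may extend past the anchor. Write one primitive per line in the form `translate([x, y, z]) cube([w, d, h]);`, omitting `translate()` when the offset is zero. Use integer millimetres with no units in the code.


translate([441, 181, 0]) cube([118, 118, 1010]);
translate([2280, 181, 0]) cube([118, 118, 1010]);
translate([559, 181, 164]) cube([1721, 118, 70]);
translate([559, 181, 765]) cube([1721, 118, 70]);
translate([624, 299, 109]) cube([100, 18, 956]);
translate([789, 299, 109]) cube([100, 18, 956]);
translate([954, 299, 109]) cube([100, 18, 956]);
translate([1119, 299, 109]) cube([100, 18, 956]);
translate([1284, 299, 109]) cube([100, 18, 956]);
translate([1449, 299, 109]) cube([100, 18, 956]);
translate([1614, 299, 109]) cube([100, 18, 956]);
translate([1779, 299, 109]) cube([100, 18, 956]);
translate([1944, 299, 109]) cube([100, 18, 956]);
translate([2109, 299, 109]) cube([100, 18, 956]);


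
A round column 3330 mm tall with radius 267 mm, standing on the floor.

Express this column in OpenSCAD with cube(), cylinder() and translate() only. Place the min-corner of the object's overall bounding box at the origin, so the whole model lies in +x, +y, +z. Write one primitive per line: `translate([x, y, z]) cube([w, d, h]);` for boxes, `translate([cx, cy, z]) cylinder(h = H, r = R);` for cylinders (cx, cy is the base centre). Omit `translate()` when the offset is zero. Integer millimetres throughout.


translate([267, 267, 0]) cylinder(h = 3330, r = 267);


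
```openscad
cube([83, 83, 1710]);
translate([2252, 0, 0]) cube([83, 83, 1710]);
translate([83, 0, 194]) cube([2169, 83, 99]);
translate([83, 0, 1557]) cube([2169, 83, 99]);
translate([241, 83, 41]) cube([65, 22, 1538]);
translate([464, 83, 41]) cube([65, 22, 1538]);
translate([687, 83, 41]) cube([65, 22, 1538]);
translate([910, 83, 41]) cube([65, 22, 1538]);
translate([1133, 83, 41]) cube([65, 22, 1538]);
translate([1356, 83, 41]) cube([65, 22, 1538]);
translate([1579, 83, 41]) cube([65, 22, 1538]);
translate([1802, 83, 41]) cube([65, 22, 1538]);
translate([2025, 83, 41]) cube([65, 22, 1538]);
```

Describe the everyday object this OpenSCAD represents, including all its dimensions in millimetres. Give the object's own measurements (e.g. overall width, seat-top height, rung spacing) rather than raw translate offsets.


A fence section. Two 83×83 mm posts, 1710 mm tall, stand on the floor with a clear span of 2169 mm between their inner faces. Two horizontal rails of 83×99 mm section span the gap between the posts with their undersides at z = 194 mm and z = 1557 mm, flush with the posts' −y face. 9 pickets, each 65 mm wide, 22 mm thick and 1538 mm tall, are fixed to the +y face of the rails with their bottoms at z = 41 mm, spaced across the span with a 158 mm gap after the −x post and between neighbouring pickets, with 162 mm left before the +x post.


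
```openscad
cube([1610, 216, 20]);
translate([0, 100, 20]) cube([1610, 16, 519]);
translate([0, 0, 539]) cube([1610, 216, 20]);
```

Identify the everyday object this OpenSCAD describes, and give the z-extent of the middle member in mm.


An I-beam. The web height is 519 mm.

Two wide flanges with a thin centred web — an I-beam. Overall 559 mm minus two 20 mm flanges gives a web of 559 − 2·20 = 519 mm.


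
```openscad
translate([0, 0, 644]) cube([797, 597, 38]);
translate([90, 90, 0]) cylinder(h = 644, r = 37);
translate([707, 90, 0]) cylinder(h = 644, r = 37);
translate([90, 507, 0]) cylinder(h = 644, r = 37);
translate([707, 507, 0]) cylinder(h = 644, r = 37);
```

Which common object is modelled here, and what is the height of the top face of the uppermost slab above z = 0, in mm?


A table. The table height is 682 mm.

A 797×597×38 slab sits at z = 644 on four Ø74 mm round legs — a table. The top surface is at 644 + 38 = 682 mm.


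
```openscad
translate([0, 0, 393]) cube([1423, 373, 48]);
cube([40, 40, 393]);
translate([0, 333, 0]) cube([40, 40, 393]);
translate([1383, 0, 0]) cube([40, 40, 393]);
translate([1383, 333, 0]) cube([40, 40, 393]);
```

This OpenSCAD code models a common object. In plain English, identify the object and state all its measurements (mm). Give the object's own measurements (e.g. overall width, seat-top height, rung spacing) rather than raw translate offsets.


A bench: a 1423×373 mm seat slab, 48 mm thick, top at z = 441 mm, on four 40×40 mm square legs flush with the seat corners and standing on z = 0.


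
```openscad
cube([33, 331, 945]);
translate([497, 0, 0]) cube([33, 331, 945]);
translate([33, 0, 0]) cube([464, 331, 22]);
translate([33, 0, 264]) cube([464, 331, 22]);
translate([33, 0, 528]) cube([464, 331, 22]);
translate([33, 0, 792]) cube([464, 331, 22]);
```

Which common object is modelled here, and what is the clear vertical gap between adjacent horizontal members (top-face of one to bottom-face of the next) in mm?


A bookshelf. The clear shelf gap is 242 mm.

Two tall side panels with 4 horizontal boards between them — a bookshelf. The first two shelf undersides are at z = 0 and z = 264; with shelf thickness 22, the clear gap is 264 − 0 − 22 = 242 mm.


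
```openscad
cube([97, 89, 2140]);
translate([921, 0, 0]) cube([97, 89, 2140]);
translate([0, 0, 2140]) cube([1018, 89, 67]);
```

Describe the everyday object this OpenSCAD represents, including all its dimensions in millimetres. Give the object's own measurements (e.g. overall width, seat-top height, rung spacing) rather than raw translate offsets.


A door frame. The clear opening is 824 mm wide and 2140 mm high. Two 97 mm wide jambs, 89 mm deep, stand either side of the opening from the floor to the top of the opening. A 67 mm thick head sits across the top of both jambs, spanning the full outside width of the frame.


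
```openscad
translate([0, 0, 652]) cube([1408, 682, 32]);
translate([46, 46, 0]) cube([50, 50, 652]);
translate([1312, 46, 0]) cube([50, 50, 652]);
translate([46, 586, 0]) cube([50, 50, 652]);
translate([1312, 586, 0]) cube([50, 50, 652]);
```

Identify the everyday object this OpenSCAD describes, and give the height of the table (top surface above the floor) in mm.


A table. The table height is 684 mm.

A 1408×682×32 slab sits at z = 652 on four 50 mm square posts — a table. The top surface is at 652 + 32 = 684 mm.


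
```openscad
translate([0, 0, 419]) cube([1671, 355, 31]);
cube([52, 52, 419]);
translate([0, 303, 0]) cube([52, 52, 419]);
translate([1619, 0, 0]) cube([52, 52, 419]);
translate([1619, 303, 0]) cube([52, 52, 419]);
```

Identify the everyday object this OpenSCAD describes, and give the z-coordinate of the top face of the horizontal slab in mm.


A bench. The seat-top height is 450 mm.

A long slab on four corner posts — a bench. The slab sits at z = 419 with thickness 31, so the top is 419 + 31 = 450 mm.


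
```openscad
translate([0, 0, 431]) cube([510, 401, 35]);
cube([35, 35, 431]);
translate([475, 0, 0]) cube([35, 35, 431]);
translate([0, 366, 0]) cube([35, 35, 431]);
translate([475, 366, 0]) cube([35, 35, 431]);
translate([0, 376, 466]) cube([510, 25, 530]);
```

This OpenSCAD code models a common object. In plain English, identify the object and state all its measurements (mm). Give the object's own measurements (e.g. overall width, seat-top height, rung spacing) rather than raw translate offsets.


A chair. The seat is a 510×401×35 mm slab with its top at z = 466 mm, on four 35×35 mm corner legs (flush with the seat edges, standing on z = 0). A flat backrest 25 mm thick, 530 mm tall, spans the full seat width and rises from the seat top along its +y edge, rear face flush with the rear of the seat.


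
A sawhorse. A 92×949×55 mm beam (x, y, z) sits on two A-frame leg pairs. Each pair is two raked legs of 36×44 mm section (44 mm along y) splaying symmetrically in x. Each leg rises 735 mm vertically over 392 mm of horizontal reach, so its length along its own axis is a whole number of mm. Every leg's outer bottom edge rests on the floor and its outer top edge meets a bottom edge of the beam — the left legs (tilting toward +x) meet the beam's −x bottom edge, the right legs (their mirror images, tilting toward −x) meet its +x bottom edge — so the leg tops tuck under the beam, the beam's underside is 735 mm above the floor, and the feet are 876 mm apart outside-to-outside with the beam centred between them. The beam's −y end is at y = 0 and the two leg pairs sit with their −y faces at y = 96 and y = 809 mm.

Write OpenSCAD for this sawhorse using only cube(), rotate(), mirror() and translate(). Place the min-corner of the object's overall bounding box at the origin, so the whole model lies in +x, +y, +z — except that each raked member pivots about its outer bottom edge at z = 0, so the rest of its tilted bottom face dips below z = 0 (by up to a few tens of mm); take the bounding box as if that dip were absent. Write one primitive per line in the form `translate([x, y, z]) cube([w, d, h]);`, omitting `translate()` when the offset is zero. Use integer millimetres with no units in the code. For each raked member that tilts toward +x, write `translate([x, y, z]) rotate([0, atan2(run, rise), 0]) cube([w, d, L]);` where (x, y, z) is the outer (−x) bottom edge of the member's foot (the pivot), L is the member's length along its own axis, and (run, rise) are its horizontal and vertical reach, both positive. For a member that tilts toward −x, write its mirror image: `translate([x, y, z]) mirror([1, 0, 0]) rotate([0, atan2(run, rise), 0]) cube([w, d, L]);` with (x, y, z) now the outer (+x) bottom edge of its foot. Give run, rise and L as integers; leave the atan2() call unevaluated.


translate([392, 0, 735]) cube([92, 949, 55]);
translate([0, 96, 0]) rotate([0, atan2(392, 735), 0]) cube([36, 44, 833]);
translate([876, 96, 0]) mirror([1, 0, 0]) rotate([0, atan2(392, 735), 0]) cube([36, 44, 833]);
translate([0, 809, 0]) rotate([0, atan2(392, 735), 0]) cube([36, 44, 833]);
translate([876, 809, 0]) mirror([1, 0, 0]) rotate([0, atan2(392, 735), 0]) cube([36, 44, 833]);


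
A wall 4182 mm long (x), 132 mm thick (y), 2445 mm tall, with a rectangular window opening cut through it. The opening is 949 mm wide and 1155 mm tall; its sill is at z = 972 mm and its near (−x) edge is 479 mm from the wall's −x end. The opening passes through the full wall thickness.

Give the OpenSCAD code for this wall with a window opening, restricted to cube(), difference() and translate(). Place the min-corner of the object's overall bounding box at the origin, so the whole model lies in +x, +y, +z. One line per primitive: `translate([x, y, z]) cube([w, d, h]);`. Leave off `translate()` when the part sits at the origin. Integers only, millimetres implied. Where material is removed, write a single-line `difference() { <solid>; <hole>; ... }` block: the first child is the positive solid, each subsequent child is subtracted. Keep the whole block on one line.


difference() { cube([4182, 132, 2445]); translate([479, 0, 972]) cube([949, 132, 1155]); }


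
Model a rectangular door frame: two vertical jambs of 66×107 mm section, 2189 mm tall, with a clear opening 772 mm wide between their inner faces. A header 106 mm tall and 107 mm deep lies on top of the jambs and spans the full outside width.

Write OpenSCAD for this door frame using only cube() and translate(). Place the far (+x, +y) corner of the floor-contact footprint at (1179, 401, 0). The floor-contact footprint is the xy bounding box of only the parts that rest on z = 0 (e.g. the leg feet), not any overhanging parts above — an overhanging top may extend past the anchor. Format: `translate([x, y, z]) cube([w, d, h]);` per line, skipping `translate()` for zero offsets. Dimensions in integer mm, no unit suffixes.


translate([275, 294, 0]) cube([66, 107, 2189]);
translate([1113, 294, 0]) cube([66, 107, 2189]);
translate([275, 294, 2189]) cube([904, 107, 106]);


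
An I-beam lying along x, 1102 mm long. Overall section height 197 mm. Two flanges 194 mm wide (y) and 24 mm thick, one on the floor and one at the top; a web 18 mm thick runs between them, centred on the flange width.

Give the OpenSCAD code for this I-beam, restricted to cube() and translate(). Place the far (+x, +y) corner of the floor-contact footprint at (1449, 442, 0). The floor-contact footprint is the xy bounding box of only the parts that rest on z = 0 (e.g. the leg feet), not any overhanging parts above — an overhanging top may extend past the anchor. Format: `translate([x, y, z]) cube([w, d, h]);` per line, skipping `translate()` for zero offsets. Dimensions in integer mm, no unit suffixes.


translate([347, 248, 0]) cube([1102, 194, 24]);
translate([347, 336, 24]) cube([1102, 18, 149]);
translate([347, 248, 173]) cube([1102, 194, 24]);


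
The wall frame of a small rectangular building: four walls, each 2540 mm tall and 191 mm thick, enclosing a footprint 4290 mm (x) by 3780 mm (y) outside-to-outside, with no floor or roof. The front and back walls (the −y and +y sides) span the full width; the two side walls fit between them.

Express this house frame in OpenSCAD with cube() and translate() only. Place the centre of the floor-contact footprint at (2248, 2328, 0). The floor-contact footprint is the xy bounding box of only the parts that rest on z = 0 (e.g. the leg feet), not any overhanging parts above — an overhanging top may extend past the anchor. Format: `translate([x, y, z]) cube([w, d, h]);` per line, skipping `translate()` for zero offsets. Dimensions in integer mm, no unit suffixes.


translate([103, 438, 0]) cube([4290, 191, 2540]);
translate([103, 4027, 0]) cube([4290, 191, 2540]);
translate([103, 629, 0]) cube([191, 3398, 2540]);
translate([4202, 629, 0]) cube([191, 3398, 2540]);


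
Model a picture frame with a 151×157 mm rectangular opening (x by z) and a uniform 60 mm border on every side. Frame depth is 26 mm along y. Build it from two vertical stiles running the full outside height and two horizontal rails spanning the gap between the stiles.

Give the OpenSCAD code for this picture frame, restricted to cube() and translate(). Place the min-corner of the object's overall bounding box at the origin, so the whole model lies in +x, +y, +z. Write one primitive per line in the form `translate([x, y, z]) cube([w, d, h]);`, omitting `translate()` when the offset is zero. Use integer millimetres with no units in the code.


cube([60, 26, 277]);
translate([211, 0, 0]) cube([60, 26, 277]);
translate([60, 0, 0]) cube([151, 26, 60]);
translate([60, 0, 217]) cube([151, 26, 60]);


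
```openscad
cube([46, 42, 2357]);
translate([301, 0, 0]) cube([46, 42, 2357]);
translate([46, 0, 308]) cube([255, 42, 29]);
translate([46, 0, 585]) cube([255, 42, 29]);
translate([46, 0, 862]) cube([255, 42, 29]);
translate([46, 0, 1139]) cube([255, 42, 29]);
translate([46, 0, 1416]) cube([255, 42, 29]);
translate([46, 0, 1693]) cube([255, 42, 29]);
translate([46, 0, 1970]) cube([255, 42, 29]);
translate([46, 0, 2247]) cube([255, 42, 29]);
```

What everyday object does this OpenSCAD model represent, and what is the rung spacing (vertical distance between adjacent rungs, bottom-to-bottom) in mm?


A ladder. The rung spacing is 277 mm.

Two tall 46×42 posts with 8 short bars between them — a ladder. Adjacent rungs sit at z = 308 and z = 585, so the spacing is 585 − 308 = 277 mm.


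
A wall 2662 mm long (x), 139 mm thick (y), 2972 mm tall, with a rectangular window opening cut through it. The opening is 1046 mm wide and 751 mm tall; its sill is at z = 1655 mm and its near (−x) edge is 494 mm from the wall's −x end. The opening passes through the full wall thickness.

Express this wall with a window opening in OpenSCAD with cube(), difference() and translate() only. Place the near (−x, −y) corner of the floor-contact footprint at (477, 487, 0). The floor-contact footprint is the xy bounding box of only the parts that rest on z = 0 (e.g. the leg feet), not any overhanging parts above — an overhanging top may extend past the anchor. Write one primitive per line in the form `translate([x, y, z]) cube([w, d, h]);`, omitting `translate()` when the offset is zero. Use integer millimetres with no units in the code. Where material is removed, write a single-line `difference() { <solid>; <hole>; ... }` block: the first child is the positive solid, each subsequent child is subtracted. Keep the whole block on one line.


difference() { translate([477, 487, 0]) cube([2662, 139, 2972]); translate([971, 487, 1655]) cube([1046, 139, 751]); }


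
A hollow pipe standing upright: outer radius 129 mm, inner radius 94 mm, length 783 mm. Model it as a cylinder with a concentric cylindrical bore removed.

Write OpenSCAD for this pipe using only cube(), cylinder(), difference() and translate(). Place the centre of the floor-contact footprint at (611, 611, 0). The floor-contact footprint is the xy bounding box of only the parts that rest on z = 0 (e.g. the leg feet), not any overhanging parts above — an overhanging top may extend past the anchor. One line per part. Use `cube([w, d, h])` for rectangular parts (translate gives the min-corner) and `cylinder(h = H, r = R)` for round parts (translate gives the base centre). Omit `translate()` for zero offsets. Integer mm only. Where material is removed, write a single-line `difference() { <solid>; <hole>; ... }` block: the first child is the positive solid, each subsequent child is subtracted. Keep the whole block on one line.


difference() { translate([611, 611, 0]) cylinder(h = 783, r = 129); translate([611, 611, 0]) cylinder(h = 783, r = 94); }


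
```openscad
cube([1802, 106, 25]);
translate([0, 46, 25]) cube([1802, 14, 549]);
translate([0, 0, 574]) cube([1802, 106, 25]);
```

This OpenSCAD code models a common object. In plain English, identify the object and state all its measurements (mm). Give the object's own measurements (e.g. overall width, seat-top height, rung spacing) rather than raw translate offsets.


An I-beam lying along x, 1802 mm long. Overall section height 599 mm. Two flanges 106 mm wide (y) and 25 mm thick, one on the floor and one at the top; a web 14 mm thick runs between them, centred on the flange width.


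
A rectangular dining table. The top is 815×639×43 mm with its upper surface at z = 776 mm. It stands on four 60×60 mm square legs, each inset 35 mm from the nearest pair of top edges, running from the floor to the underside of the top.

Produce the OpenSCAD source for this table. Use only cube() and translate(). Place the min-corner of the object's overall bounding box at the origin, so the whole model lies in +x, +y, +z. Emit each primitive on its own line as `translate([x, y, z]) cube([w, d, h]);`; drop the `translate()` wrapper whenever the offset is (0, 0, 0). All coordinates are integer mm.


translate([0, 0, 733]) cube([815, 639, 43]);
translate([35, 35, 0]) cube([60, 60, 733]);
translate([720, 35, 0]) cube([60, 60, 733]);
translate([35, 544, 0]) cube([60, 60, 733]);
translate([720, 544, 0]) cube([60, 60, 733]);


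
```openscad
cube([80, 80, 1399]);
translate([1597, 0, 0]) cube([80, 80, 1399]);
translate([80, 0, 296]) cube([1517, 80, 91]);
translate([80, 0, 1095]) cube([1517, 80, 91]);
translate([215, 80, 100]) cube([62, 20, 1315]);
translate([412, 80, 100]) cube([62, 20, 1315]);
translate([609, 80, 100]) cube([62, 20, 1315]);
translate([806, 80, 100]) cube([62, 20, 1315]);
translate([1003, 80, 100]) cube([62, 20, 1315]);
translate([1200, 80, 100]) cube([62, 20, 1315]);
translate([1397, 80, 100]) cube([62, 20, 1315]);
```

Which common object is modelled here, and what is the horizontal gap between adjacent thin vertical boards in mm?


A fence section. The picket gap is 135 mm.

Two posts, two rails, 7 pickets — a fence section. Span 1517 mm holds 7 pickets of 62 mm with 8 equal gaps: ⌊(1517 − 7·62) / 8⌋ = 135 mm.


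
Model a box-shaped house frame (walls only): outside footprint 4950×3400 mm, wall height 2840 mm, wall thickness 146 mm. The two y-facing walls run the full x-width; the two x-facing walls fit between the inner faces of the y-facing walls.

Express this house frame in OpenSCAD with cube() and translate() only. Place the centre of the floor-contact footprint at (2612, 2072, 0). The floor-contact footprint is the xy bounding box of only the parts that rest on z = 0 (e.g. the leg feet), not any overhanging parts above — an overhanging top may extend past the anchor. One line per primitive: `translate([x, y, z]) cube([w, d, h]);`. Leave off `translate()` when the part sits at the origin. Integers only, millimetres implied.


translate([137, 372, 0]) cube([4950, 146, 2840]);
translate([137, 3626, 0]) cube([4950, 146, 2840]);
translate([137, 518, 0]) cube([146, 3108, 2840]);
translate([4941, 518, 0]) cube([146, 3108, 2840]);


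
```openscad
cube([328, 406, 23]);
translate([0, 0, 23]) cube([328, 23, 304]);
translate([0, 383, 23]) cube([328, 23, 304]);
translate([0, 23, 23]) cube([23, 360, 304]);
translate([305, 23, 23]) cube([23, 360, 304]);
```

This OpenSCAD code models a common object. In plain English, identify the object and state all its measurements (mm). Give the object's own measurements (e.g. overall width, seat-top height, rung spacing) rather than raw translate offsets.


An open-topped rectangular box: outside dimensions 328×406×327 mm, with a uniform wall and base thickness of 23 mm. The base is a full 328×406 slab on the floor; four walls sit on top of the base. The front and back walls (the −y and +y sides) span the full width; the two side walls fit between them.
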